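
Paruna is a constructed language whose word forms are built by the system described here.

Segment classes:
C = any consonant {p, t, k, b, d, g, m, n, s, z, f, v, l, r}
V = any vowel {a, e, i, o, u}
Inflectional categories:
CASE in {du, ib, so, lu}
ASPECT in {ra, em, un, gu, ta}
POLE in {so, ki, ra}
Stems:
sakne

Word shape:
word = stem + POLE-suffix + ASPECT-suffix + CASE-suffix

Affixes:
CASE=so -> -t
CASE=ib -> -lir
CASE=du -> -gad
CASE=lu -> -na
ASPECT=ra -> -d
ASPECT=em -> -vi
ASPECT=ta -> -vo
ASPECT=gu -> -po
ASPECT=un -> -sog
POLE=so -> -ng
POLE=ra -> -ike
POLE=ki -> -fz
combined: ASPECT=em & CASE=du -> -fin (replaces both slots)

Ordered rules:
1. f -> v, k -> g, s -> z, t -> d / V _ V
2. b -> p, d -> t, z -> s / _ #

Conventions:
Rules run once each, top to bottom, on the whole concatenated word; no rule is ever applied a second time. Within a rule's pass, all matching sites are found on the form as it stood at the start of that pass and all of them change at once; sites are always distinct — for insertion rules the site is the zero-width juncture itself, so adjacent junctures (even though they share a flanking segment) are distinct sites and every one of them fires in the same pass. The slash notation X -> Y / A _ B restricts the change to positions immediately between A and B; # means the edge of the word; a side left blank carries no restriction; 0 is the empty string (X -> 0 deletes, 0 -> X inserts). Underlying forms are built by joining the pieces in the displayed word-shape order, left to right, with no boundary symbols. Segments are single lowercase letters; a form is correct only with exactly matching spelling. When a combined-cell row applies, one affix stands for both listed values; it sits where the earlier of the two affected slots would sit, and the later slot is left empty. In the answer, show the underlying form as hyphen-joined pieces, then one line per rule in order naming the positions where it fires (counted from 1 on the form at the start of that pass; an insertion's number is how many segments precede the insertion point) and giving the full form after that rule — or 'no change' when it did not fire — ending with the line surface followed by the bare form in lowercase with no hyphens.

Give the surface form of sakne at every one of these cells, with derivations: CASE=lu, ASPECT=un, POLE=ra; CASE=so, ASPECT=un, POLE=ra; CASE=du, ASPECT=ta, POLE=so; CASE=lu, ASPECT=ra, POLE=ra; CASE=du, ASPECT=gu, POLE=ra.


cell CASE=lu, ASPECT=un, POLE=ra:
underlying: sakne-ike-sog-na
1. f -> v, k -> g, s -> z, t -> d / V _ V: fires at position(s) 7, 9: sakneigezogna
2. b -> p, d -> t, z -> s / _ #: no change
surface: sakneigezogna

cell CASE=so, ASPECT=un, POLE=ra:
underlying: sakne-ike-sog-t
1. f -> v, k -> g, s -> z, t -> d / V _ V: fires at position(s) 7, 9: sakneigezogt
2. b -> p, d -> t, z -> s / _ #: no change
surface: sakneigezogt

cell CASE=du, ASPECT=ta, POLE=so:
underlying: sakne-ng-vo-gad
1. f -> v, k -> g, s -> z, t -> d / V _ V: no change
2. b -> p, d -> t, z -> s / _ #: fires at position(s) 12: saknengvogat
surface: saknengvogat

cell CASE=lu, ASPECT=ra, POLE=ra:
underlying: sakne-ike-d-na
1. f -> v, k -> g, s -> z, t -> d / V _ V: fires at position(s) 7: sakneigedna
2. b -> p, d -> t, z -> s / _ #: no change
surface: sakneigedna

cell CASE=du, ASPECT=gu, POLE=ra:
underlying: sakne-ike-po-gad
1. f -> v, k -> g, s -> z, t -> d / V _ V: fires at position(s) 7: sakneigepogad
2. b -> p, d -> t, z -> s / _ #: fires at position(s) 13: sakneigepogat
surface: sakneigepogat


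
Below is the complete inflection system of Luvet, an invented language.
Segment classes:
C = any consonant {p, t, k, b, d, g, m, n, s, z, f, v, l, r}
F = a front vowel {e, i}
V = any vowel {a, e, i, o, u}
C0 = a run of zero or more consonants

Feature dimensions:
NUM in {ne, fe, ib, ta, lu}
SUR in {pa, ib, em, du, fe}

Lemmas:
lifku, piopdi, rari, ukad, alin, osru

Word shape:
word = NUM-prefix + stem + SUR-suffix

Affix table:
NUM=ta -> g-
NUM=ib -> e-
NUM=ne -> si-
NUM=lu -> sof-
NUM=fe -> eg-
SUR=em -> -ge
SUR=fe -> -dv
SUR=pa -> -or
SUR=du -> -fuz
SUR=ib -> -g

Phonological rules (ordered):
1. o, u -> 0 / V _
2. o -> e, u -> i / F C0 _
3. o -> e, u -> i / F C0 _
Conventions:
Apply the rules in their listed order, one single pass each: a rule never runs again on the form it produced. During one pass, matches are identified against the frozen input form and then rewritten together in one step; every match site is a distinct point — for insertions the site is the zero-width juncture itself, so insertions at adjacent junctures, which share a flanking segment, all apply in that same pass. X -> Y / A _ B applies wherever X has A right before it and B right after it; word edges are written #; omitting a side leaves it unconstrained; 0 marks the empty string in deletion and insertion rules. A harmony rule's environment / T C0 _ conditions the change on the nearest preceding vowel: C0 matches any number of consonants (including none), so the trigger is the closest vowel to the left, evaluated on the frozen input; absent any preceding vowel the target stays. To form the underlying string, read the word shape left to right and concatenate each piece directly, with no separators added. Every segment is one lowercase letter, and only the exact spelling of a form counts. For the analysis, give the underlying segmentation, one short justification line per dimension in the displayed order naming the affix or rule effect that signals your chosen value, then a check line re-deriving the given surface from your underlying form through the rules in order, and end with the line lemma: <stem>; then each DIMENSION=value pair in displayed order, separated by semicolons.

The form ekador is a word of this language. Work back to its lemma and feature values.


underlying: e-ukad-or
NUM=ib - signalled by the affix e-
SUR=pa - signalled by the affix -or
check: eukador -> ekador -> ekador -> ekador
lemma: ukad; NUM=ib; SUR=pa


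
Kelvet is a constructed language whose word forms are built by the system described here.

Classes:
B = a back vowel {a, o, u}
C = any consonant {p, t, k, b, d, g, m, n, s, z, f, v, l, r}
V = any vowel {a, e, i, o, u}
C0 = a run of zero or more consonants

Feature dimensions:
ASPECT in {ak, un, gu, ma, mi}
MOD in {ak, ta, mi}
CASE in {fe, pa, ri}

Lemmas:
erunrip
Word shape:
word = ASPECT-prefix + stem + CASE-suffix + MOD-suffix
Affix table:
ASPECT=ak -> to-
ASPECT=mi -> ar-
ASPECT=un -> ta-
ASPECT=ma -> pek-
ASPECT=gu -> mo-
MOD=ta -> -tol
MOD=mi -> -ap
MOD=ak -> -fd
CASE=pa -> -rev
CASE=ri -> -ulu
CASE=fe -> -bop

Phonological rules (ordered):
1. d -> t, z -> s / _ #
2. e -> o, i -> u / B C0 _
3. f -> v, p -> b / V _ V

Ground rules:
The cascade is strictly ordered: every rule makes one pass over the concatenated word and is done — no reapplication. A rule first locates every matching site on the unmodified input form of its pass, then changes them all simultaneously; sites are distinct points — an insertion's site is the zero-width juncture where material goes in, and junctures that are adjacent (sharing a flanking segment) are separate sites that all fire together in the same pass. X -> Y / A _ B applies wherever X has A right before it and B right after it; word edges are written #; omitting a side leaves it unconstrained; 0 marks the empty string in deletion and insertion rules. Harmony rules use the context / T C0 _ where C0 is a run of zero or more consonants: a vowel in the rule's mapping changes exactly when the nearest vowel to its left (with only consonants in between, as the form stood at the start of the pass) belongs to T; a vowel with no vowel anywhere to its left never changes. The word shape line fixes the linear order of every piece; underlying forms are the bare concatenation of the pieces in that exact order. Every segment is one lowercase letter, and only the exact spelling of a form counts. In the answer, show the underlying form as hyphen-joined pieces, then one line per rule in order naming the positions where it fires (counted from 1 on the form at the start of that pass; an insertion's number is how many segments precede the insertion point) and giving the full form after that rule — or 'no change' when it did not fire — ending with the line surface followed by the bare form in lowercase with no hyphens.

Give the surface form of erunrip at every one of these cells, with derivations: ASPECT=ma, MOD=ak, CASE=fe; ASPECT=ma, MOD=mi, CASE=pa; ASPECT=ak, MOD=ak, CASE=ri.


cell ASPECT=ma, MOD=ak, CASE=fe:
underlying: pek-erunrip-bop-fd
1. d -> t, z -> s / _ #: fires at position(s) 15: pekerunripbopft
2. e -> o, i -> u / B C0 _: fires at position(s) 9: pekerunrupbopft
3. f -> v, p -> b / V _ V: no change
surface: pekerunrupbopft

cell ASPECT=ma, MOD=mi, CASE=pa:
underlying: pek-erunrip-rev-ap
1. d -> t, z -> s / _ #: no change
2. e -> o, i -> u / B C0 _: fires at position(s) 9: pekerunruprevap
3. f -> v, p -> b / V _ V: no change
surface: pekerunruprevap

cell ASPECT=ak, MOD=ak, CASE=ri:
underlying: to-erunrip-ulu-fd
1. d -> t, z -> s / _ #: fires at position(s) 14: toerunripuluft
2. e -> o, i -> u / B C0 _: fires at position(s) 3, 8: toorunrupuluft
3. f -> v, p -> b / V _ V: fires at position(s) 9: toorunrubuluft
surface: toorunrubuluft


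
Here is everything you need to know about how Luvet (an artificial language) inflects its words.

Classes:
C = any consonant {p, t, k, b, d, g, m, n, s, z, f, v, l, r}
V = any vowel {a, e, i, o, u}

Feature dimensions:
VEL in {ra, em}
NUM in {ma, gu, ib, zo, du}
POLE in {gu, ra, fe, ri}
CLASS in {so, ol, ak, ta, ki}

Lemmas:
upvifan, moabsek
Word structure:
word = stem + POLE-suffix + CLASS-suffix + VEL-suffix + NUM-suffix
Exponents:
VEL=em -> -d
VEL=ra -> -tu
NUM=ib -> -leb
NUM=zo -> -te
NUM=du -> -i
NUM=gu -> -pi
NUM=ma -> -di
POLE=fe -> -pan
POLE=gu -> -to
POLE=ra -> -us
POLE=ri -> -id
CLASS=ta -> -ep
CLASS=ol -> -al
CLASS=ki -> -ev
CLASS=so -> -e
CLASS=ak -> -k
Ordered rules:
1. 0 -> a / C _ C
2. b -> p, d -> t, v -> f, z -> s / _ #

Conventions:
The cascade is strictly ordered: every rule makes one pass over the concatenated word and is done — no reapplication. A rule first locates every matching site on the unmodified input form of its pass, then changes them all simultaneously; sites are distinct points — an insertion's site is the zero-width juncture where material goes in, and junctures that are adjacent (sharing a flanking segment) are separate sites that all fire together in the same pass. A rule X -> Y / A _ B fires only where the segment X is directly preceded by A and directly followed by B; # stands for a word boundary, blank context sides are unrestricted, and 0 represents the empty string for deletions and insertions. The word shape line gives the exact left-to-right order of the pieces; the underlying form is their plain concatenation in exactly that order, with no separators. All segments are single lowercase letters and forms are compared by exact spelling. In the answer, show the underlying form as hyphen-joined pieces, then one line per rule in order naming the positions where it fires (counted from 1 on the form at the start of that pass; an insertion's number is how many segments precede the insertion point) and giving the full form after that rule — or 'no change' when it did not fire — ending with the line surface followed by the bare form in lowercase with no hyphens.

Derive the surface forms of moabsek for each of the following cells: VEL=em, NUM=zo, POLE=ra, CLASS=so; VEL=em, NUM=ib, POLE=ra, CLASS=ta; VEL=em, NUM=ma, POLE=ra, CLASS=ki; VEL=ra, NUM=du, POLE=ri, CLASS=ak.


cell VEL=em, NUM=zo, POLE=ra, CLASS=so:
underlying: moabsek-us-e-d-te
1. 0 -> a / C _ C: inserts after position(s) 4, 11: moabasekusedate
2. b -> p, d -> t, v -> f, z -> s / _ #: no change
surface: moabasekusedate

cell VEL=em, NUM=ib, POLE=ra, CLASS=ta:
underlying: moabsek-us-ep-d-leb
1. 0 -> a / C _ C: inserts after position(s) 4, 11, 12: moabasekusepadaleb
2. b -> p, d -> t, v -> f, z -> s / _ #: fires at position(s) 18: moabasekusepadalep
surface: moabasekusepadalep

cell VEL=em, NUM=ma, POLE=ra, CLASS=ki:
underlying: moabsek-us-ev-d-di
1. 0 -> a / C _ C: inserts after position(s) 4, 11, 12: moabasekusevadadi
2. b -> p, d -> t, v -> f, z -> s / _ #: no change
surface: moabasekusevadadi

cell VEL=ra, NUM=du, POLE=ri, CLASS=ak:
underlying: moabsek-id-k-tu-i
1. 0 -> a / C _ C: inserts after position(s) 4, 9, 10: moabasekidakatui
2. b -> p, d -> t, v -> f, z -> s / _ #: no change
surface: moabasekidakatui


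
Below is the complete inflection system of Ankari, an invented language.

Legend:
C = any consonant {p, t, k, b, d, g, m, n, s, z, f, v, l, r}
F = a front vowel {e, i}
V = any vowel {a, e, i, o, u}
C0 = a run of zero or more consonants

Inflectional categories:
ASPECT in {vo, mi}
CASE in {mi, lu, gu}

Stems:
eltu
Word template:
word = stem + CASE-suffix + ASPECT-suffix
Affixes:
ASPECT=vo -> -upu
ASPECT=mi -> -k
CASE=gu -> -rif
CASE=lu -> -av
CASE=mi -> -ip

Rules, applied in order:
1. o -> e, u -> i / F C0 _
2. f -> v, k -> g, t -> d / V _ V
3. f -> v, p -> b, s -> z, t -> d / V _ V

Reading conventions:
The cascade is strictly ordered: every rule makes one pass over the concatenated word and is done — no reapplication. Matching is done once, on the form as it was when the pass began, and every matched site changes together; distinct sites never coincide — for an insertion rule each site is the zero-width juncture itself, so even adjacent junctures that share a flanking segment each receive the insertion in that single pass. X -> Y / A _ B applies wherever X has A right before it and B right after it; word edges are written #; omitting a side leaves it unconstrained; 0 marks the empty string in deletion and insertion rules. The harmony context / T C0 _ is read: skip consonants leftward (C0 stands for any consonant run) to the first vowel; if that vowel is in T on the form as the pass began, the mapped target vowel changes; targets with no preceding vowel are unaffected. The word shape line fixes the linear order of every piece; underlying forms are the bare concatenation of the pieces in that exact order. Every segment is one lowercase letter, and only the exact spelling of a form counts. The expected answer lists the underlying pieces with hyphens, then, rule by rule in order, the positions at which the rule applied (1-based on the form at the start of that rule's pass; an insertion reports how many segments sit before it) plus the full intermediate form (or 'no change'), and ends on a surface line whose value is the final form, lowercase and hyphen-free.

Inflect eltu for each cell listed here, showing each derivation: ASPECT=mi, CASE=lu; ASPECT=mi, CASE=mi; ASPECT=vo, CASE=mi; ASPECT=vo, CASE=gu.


cell ASPECT=mi, CASE=lu:
underlying: eltu-av-k
1. o -> e, u -> i / F C0 _: fires at position(s) 4: eltiavk
2. f -> v, k -> g, t -> d / V _ V: no change
3. f -> v, p -> b, s -> z, t -> d / V _ V: no change
surface: eltiavk

cell ASPECT=mi, CASE=mi:
underlying: eltu-ip-k
1. o -> e, u -> i / F C0 _: fires at position(s) 4: eltiipk
2. f -> v, k -> g, t -> d / V _ V: no change
3. f -> v, p -> b, s -> z, t -> d / V _ V: no change
surface: eltiipk

cell ASPECT=vo, CASE=mi:
underlying: eltu-ip-upu
1. o -> e, u -> i / F C0 _: fires at position(s) 4, 7: eltiipipu
2. f -> v, k -> g, t -> d / V _ V: no change
3. f -> v, p -> b, s -> z, t -> d / V _ V: fires at position(s) 6, 8: eltiibibu
surface: eltiibibu

cell ASPECT=vo, CASE=gu:
underlying: eltu-rif-upu
1. o -> e, u -> i / F C0 _: fires at position(s) 4, 8: eltirifipu
2. f -> v, k -> g, t -> d / V _ V: fires at position(s) 7: eltirivipu
3. f -> v, p -> b, s -> z, t -> d / V _ V: fires at position(s) 9: eltirivibu
surface: eltirivibu


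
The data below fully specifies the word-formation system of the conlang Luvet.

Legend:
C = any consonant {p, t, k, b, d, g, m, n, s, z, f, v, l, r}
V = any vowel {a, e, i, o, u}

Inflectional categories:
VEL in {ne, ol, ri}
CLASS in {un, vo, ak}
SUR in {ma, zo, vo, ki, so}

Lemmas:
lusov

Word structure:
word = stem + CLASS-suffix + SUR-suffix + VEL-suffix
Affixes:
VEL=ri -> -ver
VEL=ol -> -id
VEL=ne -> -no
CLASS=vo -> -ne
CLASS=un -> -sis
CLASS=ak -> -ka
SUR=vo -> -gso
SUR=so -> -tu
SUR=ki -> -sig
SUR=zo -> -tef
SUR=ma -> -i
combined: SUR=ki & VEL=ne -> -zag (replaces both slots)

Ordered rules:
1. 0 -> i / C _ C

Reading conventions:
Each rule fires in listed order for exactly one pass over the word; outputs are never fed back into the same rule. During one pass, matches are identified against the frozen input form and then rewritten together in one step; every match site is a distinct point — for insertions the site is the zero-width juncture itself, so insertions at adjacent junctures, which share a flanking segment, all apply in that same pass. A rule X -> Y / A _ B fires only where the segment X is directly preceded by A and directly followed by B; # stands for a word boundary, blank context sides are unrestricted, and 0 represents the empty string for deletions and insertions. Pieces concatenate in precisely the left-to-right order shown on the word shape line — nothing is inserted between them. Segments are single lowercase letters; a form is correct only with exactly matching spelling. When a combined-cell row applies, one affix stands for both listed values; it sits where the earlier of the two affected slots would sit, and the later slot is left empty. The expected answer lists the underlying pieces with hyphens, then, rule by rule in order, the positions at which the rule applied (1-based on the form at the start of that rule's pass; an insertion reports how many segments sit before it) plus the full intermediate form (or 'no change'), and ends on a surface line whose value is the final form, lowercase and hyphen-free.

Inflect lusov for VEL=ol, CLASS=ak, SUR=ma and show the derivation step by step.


underlying: lusov-ka-i-id
1. 0 -> i / C _ C: inserts after position(s) 5: lusovikaiid
surface: lusovikaiid


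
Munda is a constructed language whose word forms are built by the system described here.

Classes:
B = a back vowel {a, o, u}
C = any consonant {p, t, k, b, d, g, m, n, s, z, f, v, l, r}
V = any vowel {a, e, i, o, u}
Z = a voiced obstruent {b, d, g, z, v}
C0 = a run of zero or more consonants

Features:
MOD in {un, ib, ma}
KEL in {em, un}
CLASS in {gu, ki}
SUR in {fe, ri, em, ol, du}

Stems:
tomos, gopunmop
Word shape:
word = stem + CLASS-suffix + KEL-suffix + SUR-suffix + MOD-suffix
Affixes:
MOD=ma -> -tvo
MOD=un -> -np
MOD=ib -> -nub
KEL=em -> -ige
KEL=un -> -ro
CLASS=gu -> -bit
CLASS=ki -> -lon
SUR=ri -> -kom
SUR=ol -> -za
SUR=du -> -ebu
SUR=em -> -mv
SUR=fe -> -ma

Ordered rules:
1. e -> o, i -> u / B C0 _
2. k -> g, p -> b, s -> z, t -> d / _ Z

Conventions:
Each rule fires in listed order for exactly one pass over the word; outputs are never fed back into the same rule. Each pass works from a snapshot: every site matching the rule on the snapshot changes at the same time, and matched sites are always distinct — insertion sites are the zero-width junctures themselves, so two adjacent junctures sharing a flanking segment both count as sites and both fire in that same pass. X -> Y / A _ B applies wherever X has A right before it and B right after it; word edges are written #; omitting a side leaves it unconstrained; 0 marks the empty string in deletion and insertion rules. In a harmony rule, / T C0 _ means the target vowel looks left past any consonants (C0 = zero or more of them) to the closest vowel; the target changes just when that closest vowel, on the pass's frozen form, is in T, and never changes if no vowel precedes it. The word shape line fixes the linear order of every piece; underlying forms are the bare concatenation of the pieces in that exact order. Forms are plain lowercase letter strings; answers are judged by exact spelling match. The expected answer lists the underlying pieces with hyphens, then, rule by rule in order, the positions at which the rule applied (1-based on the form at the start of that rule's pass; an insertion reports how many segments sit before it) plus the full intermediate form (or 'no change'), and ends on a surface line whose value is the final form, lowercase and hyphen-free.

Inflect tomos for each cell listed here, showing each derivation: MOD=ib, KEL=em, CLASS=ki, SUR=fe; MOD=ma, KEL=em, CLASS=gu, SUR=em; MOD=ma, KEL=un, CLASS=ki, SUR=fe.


cell MOD=ib, KEL=em, CLASS=ki, SUR=fe:
underlying: tomos-lon-ige-ma-nub
1. e -> o, i -> u / B C0 _: fires at position(s) 9: tomoslonugemanub
2. k -> g, p -> b, s -> z, t -> d / _ Z: no change
surface: tomoslonugemanub

cell MOD=ma, KEL=em, CLASS=gu, SUR=em:
underlying: tomos-bit-ige-mv-tvo
1. e -> o, i -> u / B C0 _: fires at position(s) 7: tomosbutigemvtvo
2. k -> g, p -> b, s -> z, t -> d / _ Z: fires at position(s) 5, 14: tomozbutigemvdvo
surface: tomozbutigemvdvo

cell MOD=ma, KEL=un, CLASS=ki, SUR=fe:
underlying: tomos-lon-ro-ma-tvo
1. e -> o, i -> u / B C0 _: no change
2. k -> g, p -> b, s -> z, t -> d / _ Z: fires at position(s) 13: tomoslonromadvo
surface: tomoslonromadvo


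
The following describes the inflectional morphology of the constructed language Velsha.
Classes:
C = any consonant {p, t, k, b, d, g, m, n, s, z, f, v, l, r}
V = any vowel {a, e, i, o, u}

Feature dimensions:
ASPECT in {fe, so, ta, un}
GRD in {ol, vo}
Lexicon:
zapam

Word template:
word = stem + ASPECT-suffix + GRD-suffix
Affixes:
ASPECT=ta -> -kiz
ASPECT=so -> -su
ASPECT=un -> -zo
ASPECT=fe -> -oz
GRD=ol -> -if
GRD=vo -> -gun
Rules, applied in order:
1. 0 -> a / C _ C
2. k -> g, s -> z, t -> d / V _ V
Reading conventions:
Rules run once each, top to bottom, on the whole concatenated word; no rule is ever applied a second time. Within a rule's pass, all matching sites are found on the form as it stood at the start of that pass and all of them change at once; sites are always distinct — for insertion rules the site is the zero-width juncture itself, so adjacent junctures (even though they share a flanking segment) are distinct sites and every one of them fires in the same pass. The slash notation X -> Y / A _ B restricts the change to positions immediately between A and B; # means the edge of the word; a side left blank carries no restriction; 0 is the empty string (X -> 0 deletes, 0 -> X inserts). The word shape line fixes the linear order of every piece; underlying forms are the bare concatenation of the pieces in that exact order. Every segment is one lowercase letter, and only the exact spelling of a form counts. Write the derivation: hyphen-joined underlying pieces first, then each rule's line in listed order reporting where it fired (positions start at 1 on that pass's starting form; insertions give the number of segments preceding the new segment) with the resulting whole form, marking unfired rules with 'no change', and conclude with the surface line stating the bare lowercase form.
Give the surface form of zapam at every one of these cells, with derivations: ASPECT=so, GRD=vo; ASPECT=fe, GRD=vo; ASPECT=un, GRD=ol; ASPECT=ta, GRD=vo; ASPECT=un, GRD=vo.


cell ASPECT=so, GRD=vo:
underlying: zapam-su-gun
1. 0 -> a / C _ C: inserts after position(s) 5: zapamasugun
2. k -> g, s -> z, t -> d / V _ V: fires at position(s) 7: zapamazugun
surface: zapamazugun

cell ASPECT=fe, GRD=vo:
underlying: zapam-oz-gun
1. 0 -> a / C _ C: inserts after position(s) 7: zapamozagun
2. k -> g, s -> z, t -> d / V _ V: no change
surface: zapamozagun

cell ASPECT=un, GRD=ol:
underlying: zapam-zo-if
1. 0 -> a / C _ C: inserts after position(s) 5: zapamazoif
2. k -> g, s -> z, t -> d / V _ V: no change
surface: zapamazoif

cell ASPECT=ta, GRD=vo:
underlying: zapam-kiz-gun
1. 0 -> a / C _ C: inserts after position(s) 5, 8: zapamakizagun
2. k -> g, s -> z, t -> d / V _ V: fires at position(s) 7: zapamagizagun
surface: zapamagizagun

cell ASPECT=un, GRD=vo:
underlying: zapam-zo-gun
1. 0 -> a / C _ C: inserts after position(s) 5: zapamazogun
2. k -> g, s -> z, t -> d / V _ V: no change
surface: zapamazogun


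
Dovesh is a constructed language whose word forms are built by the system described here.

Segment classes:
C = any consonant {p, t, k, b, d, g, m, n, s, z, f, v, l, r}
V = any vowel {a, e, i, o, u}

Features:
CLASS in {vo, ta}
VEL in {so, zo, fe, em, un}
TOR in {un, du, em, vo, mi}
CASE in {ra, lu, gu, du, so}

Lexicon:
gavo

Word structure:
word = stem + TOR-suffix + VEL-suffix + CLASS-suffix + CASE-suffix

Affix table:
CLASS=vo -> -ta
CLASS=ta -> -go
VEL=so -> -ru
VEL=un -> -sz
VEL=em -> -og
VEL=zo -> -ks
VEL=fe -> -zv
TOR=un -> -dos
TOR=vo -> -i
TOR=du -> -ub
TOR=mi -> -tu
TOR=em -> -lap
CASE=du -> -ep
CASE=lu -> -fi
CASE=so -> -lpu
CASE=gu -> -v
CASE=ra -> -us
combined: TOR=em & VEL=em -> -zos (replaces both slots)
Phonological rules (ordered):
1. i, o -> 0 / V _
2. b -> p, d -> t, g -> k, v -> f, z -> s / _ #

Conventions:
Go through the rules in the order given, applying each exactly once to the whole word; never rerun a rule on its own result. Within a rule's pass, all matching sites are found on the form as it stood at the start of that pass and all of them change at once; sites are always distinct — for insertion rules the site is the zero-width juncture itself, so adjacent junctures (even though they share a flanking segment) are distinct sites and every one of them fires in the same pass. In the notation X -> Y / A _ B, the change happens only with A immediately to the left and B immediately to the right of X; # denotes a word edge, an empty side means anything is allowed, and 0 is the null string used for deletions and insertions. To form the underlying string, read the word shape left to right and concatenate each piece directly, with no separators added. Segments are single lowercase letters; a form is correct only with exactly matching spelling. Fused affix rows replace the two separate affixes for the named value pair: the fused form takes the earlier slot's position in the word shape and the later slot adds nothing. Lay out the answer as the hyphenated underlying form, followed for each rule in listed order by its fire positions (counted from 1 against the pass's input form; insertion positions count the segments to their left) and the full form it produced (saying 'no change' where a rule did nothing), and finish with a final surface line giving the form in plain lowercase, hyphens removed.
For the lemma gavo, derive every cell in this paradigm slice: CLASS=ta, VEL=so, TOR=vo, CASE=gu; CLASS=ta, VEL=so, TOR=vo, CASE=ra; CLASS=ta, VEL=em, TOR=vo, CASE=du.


cell CLASS=ta, VEL=so, TOR=vo, CASE=gu:
underlying: gavo-i-ru-go-v
1. i, o -> 0 / V _: fires at position(s) 5: gavorugov
2. b -> p, d -> t, g -> k, v -> f, z -> s / _ #: fires at position(s) 9: gavorugof
surface: gavorugof

cell CLASS=ta, VEL=so, TOR=vo, CASE=ra:
underlying: gavo-i-ru-go-us
1. i, o -> 0 / V _: fires at position(s) 5: gavorugous
2. b -> p, d -> t, g -> k, v -> f, z -> s / _ #: no change
surface: gavorugous

cell CLASS=ta, VEL=em, TOR=vo, CASE=du:
underlying: gavo-i-og-go-ep
1. i, o -> 0 / V _: fires at position(s) 5, 6: gavoggoep
2. b -> p, d -> t, g -> k, v -> f, z -> s / _ #: no change
surface: gavoggoep


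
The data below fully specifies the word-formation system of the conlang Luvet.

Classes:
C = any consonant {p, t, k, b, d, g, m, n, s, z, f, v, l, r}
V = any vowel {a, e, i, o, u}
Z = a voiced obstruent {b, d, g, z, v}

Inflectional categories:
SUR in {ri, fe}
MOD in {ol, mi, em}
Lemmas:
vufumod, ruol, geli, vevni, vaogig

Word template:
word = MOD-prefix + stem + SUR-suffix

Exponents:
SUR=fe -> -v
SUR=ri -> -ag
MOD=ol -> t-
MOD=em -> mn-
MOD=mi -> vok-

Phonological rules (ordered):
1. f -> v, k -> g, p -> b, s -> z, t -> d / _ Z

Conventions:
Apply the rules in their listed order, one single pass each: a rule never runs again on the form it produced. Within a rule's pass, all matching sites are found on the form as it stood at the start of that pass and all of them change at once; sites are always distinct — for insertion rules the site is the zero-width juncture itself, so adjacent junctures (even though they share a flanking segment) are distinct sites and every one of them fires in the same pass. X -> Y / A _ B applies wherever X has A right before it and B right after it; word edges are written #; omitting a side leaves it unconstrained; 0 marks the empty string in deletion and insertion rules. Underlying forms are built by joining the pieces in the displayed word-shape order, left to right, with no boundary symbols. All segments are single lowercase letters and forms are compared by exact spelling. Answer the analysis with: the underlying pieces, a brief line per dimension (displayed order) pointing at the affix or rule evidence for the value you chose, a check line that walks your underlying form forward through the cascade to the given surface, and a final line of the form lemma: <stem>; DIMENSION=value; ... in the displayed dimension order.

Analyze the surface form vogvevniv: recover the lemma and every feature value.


underlying: vok-vevni-v
SUR=fe - signalled by the affix -v
MOD=mi - signalled by the affix vok-
check: vokvevniv -> vogvevniv
lemma: vevni; SUR=fe; MOD=mi


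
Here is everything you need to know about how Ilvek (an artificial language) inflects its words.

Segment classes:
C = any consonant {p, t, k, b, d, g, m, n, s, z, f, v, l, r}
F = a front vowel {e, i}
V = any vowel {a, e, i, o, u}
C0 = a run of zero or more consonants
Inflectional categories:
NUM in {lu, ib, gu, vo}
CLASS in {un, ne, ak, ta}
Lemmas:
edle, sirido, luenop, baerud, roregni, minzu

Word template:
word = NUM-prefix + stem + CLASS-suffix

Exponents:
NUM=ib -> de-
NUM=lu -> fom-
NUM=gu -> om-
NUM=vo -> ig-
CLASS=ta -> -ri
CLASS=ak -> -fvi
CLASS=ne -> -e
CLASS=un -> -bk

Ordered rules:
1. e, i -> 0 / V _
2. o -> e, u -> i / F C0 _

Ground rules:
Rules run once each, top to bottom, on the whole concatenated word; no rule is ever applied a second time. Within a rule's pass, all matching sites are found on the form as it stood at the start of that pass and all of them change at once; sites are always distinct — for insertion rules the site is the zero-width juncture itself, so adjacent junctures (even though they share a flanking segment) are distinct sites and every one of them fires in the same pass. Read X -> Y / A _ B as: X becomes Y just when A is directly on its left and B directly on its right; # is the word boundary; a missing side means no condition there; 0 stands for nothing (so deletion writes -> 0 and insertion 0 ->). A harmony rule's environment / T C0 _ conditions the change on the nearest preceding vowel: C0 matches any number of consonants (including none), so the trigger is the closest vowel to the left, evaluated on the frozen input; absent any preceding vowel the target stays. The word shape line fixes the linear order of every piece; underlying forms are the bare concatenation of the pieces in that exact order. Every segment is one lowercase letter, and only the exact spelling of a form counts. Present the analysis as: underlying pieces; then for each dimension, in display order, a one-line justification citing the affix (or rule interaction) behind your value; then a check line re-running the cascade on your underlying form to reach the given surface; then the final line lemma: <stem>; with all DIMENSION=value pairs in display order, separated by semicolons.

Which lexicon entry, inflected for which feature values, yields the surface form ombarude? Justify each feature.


underlying: om-baerud-e
NUM=gu - signalled by the affix om-
CLASS=ne - signalled by the affix -e
check: ombaerude -> ombarude -> ombarude
lemma: baerud; NUM=gu; CLASS=ne


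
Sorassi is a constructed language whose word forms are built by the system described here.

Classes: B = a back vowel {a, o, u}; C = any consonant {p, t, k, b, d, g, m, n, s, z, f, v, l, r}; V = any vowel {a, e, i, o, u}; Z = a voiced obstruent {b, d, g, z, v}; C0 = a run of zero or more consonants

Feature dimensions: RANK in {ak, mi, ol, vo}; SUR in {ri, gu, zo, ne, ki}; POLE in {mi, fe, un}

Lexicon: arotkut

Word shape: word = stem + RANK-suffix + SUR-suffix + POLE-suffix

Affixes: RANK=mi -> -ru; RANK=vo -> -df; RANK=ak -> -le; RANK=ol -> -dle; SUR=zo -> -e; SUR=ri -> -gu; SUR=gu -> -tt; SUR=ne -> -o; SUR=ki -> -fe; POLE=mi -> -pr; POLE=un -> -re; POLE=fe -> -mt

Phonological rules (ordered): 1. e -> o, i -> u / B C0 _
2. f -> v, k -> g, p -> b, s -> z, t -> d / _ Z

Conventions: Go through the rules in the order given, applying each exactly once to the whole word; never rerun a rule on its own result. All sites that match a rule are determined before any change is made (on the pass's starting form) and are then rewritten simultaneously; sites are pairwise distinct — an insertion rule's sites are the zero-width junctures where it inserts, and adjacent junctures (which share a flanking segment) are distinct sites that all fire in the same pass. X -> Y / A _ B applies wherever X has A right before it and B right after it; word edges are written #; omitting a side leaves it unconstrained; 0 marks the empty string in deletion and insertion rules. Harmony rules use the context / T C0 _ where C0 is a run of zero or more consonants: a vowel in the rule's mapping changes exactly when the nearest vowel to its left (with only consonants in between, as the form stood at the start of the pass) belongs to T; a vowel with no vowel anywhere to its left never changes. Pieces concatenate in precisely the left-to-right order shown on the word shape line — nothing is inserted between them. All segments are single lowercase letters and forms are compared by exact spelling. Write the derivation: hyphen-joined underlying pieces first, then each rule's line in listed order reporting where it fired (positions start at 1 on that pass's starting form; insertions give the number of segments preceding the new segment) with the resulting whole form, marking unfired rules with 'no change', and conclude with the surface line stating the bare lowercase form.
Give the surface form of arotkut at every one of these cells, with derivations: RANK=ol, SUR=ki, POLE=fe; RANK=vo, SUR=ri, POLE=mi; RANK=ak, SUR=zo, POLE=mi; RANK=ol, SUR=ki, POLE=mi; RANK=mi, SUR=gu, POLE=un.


cell RANK=ol, SUR=ki, POLE=fe:
underlying: arotkut-dle-fe-mt
1. e -> o, i -> u / B C0 _: fires at position(s) 10: arotkutdlofemt
2. f -> v, k -> g, p -> b, s -> z, t -> d / _ Z: fires at position(s) 7: arotkuddlofemt
surface: arotkuddlofemt

cell RANK=vo, SUR=ri, POLE=mi:
underlying: arotkut-df-gu-pr
1. e -> o, i -> u / B C0 _: no change
2. f -> v, k -> g, p -> b, s -> z, t -> d / _ Z: fires at position(s) 7, 9: arotkuddvgupr
surface: arotkuddvgupr

cell RANK=ak, SUR=zo, POLE=mi:
underlying: arotkut-le-e-pr
1. e -> o, i -> u / B C0 _: fires at position(s) 9: arotkutloepr
2. f -> v, k -> g, p -> b, s -> z, t -> d / _ Z: no change
surface: arotkutloepr

cell RANK=ol, SUR=ki, POLE=mi:
underlying: arotkut-dle-fe-pr
1. e -> o, i -> u / B C0 _: fires at position(s) 10: arotkutdlofepr
2. f -> v, k -> g, p -> b, s -> z, t -> d / _ Z: fires at position(s) 7: arotkuddlofepr
surface: arotkuddlofepr

cell RANK=mi, SUR=gu, POLE=un:
underlying: arotkut-ru-tt-re
1. e -> o, i -> u / B C0 _: fires at position(s) 13: arotkutruttro
2. f -> v, k -> g, p -> b, s -> z, t -> d / _ Z: no change
surface: arotkutruttro


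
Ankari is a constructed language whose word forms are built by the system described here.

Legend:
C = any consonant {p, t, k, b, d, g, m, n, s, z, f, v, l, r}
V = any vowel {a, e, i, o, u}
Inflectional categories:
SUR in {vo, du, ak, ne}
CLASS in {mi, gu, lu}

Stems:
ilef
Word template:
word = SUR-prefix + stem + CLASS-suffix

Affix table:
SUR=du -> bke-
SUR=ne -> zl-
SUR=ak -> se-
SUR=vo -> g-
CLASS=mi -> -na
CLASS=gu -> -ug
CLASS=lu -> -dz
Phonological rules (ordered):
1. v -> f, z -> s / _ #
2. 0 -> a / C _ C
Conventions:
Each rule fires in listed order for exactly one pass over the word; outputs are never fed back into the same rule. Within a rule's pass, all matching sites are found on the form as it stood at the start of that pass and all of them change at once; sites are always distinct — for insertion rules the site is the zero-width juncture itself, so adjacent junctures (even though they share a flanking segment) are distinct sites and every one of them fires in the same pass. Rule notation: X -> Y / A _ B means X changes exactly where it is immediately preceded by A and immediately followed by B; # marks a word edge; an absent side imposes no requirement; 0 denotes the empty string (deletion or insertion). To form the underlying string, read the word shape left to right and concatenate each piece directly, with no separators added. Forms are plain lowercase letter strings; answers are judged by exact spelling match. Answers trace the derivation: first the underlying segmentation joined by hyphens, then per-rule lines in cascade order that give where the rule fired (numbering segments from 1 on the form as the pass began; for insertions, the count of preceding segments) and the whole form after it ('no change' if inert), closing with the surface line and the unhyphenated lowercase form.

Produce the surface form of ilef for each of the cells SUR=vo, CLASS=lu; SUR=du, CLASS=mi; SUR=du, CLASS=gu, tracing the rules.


cell SUR=vo, CLASS=lu:
underlying: g-ilef-dz
1. v -> f, z -> s / _ #: fires at position(s) 7: gilefds
2. 0 -> a / C _ C: inserts after position(s) 5, 6: gilefadas
surface: gilefadas

cell SUR=du, CLASS=mi:
underlying: bke-ilef-na
1. v -> f, z -> s / _ #: no change
2. 0 -> a / C _ C: inserts after position(s) 1, 7: bakeilefana
surface: bakeilefana

cell SUR=du, CLASS=gu:
underlying: bke-ilef-ug
1. v -> f, z -> s / _ #: no change
2. 0 -> a / C _ C: inserts after position(s) 1: bakeilefug
surface: bakeilefug


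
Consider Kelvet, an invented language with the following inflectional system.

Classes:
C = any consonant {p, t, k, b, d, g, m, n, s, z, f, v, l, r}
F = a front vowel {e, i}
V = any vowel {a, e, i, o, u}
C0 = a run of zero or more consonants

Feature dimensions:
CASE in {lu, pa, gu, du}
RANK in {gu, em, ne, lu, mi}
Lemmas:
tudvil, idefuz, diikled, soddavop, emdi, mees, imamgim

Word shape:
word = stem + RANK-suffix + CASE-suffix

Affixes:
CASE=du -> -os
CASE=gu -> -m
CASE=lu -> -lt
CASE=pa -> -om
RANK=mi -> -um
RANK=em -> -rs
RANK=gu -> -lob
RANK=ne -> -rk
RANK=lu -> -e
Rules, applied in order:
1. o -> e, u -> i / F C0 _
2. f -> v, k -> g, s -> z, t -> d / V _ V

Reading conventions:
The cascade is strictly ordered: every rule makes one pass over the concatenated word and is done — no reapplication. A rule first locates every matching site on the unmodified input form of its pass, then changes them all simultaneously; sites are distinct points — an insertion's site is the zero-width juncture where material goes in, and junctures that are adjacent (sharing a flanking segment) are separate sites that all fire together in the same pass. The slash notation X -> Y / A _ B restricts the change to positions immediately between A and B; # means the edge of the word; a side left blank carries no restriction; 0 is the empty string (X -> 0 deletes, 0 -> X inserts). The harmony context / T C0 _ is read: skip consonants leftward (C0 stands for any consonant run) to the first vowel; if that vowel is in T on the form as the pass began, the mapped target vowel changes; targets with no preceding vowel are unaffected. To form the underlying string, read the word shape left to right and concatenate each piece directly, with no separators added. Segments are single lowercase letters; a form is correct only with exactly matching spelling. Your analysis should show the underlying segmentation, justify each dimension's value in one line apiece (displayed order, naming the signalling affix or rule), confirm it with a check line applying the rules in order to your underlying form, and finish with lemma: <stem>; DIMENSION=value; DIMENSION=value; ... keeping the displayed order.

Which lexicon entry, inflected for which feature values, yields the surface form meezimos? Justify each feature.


underlying: mees-um-os
CASE=du - signalled by the affix -os
RANK=mi - signalled by the affix -um
check: meesumos -> meesimos -> meezimos
lemma: mees; CASE=du; RANK=mi


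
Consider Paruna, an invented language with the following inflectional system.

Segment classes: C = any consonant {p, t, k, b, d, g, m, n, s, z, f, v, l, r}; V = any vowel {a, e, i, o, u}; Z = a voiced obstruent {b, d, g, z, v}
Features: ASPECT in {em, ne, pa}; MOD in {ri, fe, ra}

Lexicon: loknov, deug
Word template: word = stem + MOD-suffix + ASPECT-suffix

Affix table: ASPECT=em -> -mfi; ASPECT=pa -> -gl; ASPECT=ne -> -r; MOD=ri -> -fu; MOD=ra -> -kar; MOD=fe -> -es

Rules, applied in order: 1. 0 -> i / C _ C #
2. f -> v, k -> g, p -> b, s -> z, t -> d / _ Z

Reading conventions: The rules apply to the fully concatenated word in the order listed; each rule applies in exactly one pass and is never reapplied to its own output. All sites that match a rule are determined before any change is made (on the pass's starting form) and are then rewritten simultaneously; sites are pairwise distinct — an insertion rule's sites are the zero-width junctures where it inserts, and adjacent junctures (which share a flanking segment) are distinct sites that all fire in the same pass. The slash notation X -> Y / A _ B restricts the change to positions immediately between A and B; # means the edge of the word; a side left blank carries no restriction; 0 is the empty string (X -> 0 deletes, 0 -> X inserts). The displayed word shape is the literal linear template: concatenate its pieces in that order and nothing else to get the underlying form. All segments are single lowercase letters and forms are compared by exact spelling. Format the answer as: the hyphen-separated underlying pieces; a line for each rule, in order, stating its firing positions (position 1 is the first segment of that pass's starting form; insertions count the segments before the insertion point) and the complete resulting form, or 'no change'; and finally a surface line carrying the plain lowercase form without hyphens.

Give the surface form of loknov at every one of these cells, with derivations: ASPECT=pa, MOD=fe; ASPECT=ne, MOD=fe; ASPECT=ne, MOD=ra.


cell ASPECT=pa, MOD=fe:
underlying: loknov-es-gl
1. 0 -> i / C _ C #: inserts after position(s) 9: loknovesgil
2. f -> v, k -> g, p -> b, s -> z, t -> d / _ Z: fires at position(s) 8: loknovezgil
surface: loknovezgil

cell ASPECT=ne, MOD=fe:
underlying: loknov-es-r
1. 0 -> i / C _ C #: inserts after position(s) 8: loknovesir
2. f -> v, k -> g, p -> b, s -> z, t -> d / _ Z: no change
surface: loknovesir

cell ASPECT=ne, MOD=ra:
underlying: loknov-kar-r
1. 0 -> i / C _ C #: inserts after position(s) 9: loknovkarir
2. f -> v, k -> g, p -> b, s -> z, t -> d / _ Z: no change
surface: loknovkarir
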